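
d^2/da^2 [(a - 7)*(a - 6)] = 2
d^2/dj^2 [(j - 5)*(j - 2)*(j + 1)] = 6*j - 12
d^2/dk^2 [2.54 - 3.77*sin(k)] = 3.77*sin(k)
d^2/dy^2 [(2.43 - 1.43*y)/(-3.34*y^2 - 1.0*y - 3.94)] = ((13.3724 - 28.6572*y)*(3.34*y^2 + 1.0*y + 3.94) + (1.43*y - 2.43)*(6.68*y + 1.0)*(13.36*y + 2.0))/(3.34*y^2 + 1.0*y + 3.94)^3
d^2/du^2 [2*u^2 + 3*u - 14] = 4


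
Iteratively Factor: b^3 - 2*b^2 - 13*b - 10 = (b - 5)*(b^2 + 3*b + 2) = (b - 5)*(b + 1)*(b + 2)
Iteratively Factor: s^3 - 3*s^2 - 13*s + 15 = (s - 1)*(s^2 - 2*s - 15) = (s - 5)*(s - 1)*(s + 3)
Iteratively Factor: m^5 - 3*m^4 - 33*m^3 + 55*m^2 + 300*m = (m - 5)*(m^4 + 2*m^3 - 23*m^2 - 60*m) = (m - 5)*(m + 4)*(m^3 - 2*m^2 - 15*m) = (m - 5)^2*(m + 4)*(m^2 + 3*m) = (m - 5)^2*(m + 3)*(m + 4)*(m)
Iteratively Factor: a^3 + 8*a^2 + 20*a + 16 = (a + 2)*(a^2 + 6*a + 8) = (a + 2)*(a + 4)*(a + 2)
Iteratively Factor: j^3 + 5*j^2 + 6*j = (j + 3)*(j^2 + 2*j) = j*(j + 3)*(j + 2)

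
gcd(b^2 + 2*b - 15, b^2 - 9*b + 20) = 1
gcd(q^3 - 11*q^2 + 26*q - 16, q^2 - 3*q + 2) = q^2 - 3*q + 2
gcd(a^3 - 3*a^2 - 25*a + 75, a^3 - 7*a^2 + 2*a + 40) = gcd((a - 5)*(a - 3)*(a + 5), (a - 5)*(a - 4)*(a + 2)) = a - 5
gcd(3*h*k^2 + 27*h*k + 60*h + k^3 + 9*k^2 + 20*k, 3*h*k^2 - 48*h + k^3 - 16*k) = 3*h*k + 12*h + k^2 + 4*k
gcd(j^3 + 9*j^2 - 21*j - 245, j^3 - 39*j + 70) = j^2 + 2*j - 35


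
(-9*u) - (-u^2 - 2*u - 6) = u^2 - 7*u + 6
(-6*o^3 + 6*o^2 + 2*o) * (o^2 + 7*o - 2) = -6*o^5 - 36*o^4 + 56*o^3 + 2*o^2 - 4*o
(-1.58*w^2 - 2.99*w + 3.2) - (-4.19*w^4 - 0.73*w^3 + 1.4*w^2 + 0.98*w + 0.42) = 4.19*w^4 + 0.73*w^3 - 2.98*w^2 - 3.97*w + 2.78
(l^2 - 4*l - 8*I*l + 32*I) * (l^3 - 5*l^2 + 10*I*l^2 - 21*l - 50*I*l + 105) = l^5 - 9*l^4 + 2*I*l^4 + 79*l^3 - 18*I*l^3 - 531*l^2 + 208*I*l^2 + 1180*l - 1512*I*l + 3360*I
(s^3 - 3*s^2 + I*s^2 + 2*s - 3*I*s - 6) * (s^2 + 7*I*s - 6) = s^5 - 3*s^4 + 8*I*s^4 - 11*s^3 - 24*I*s^3 + 33*s^2 + 8*I*s^2 - 12*s - 24*I*s + 36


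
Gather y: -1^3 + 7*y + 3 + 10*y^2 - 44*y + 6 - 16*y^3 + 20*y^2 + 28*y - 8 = -16*y^3 + 30*y^2 - 9*y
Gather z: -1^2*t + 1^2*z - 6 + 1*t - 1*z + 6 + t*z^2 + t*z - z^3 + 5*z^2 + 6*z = -z^3 + z^2*(t + 5) + z*(t + 6)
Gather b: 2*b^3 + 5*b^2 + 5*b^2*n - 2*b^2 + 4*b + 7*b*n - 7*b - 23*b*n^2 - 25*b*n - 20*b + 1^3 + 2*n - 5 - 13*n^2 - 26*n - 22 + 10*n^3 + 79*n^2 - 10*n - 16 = 2*b^3 + b^2*(5*n + 3) + b*(-23*n^2 - 18*n - 23) + 10*n^3 + 66*n^2 - 34*n - 42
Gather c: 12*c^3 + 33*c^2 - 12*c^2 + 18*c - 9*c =12*c^3 + 21*c^2 + 9*c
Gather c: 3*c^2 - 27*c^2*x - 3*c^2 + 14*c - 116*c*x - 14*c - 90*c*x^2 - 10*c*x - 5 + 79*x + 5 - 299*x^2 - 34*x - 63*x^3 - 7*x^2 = -27*c^2*x + c*(-90*x^2 - 126*x) - 63*x^3 - 306*x^2 + 45*x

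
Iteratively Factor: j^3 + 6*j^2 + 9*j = (j)*(j^2 + 6*j + 9) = j*(j + 3)*(j + 3)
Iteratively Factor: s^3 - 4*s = (s)*(s^2 - 4) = s*(s + 2)*(s - 2)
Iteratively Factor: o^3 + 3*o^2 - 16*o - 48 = (o + 3)*(o^2 - 16) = (o + 3)*(o + 4)*(o - 4)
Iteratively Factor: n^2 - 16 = (n + 4)*(n - 4)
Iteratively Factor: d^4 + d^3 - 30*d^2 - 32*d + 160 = (d - 5)*(d^3 + 6*d^2 - 32) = (d - 5)*(d - 2)*(d^2 + 8*d + 16) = (d - 5)*(d - 2)*(d + 4)*(d + 4)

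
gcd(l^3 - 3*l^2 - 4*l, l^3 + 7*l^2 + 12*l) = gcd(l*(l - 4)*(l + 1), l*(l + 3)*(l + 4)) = l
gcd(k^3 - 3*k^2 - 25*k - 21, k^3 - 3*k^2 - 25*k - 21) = k^3 - 3*k^2 - 25*k - 21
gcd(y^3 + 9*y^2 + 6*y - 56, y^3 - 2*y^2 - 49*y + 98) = y^2 + 5*y - 14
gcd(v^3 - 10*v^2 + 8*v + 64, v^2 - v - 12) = v - 4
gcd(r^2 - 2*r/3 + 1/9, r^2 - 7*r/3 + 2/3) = r - 1/3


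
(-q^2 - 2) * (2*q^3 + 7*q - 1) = -2*q^5 - 11*q^3 + q^2 - 14*q + 2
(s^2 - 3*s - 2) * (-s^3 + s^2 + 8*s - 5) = -s^5 + 4*s^4 + 7*s^3 - 31*s^2 - s + 10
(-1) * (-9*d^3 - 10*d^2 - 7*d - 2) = 9*d^3 + 10*d^2 + 7*d + 2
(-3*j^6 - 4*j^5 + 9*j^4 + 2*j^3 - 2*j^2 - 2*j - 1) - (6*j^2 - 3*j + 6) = -3*j^6 - 4*j^5 + 9*j^4 + 2*j^3 - 8*j^2 + j - 7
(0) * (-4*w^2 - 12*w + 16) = 0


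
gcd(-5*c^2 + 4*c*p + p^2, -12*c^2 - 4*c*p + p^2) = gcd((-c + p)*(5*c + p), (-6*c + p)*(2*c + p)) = 1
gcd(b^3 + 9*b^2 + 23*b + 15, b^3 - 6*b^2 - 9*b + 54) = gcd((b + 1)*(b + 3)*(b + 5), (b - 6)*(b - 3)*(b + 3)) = b + 3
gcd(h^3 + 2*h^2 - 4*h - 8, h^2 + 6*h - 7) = 1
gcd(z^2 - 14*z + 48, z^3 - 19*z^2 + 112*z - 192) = z - 8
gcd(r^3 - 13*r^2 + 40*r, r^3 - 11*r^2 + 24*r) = r^2 - 8*r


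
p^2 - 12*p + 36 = (p - 6)^2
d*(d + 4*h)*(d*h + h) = d^3*h + 4*d^2*h^2 + d^2*h + 4*d*h^2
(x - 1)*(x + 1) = x^2 - 1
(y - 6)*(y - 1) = y^2 - 7*y + 6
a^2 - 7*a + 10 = (a - 5)*(a - 2)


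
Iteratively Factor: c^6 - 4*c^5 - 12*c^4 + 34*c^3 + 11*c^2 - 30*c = (c - 1)*(c^5 - 3*c^4 - 15*c^3 + 19*c^2 + 30*c) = (c - 1)*(c + 1)*(c^4 - 4*c^3 - 11*c^2 + 30*c) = (c - 2)*(c - 1)*(c + 1)*(c^3 - 2*c^2 - 15*c) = c*(c - 2)*(c - 1)*(c + 1)*(c^2 - 2*c - 15) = c*(c - 2)*(c - 1)*(c + 1)*(c + 3)*(c - 5)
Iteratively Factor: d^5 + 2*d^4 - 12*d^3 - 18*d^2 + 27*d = (d + 3)*(d^4 - d^3 - 9*d^2 + 9*d) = d*(d + 3)*(d^3 - d^2 - 9*d + 9) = d*(d - 1)*(d + 3)*(d^2 - 9) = d*(d - 3)*(d - 1)*(d + 3)*(d + 3)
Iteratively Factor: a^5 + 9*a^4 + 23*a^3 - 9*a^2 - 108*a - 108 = (a + 2)*(a^4 + 7*a^3 + 9*a^2 - 27*a - 54) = (a - 2)*(a + 2)*(a^3 + 9*a^2 + 27*a + 27) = (a - 2)*(a + 2)*(a + 3)*(a^2 + 6*a + 9) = (a - 2)*(a + 2)*(a + 3)^2*(a + 3)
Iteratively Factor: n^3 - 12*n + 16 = (n - 2)*(n^2 + 2*n - 8) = (n - 2)*(n + 4)*(n - 2)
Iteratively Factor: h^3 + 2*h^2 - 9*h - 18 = (h + 2)*(h^2 - 9) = (h + 2)*(h + 3)*(h - 3)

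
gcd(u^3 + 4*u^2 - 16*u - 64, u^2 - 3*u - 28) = u + 4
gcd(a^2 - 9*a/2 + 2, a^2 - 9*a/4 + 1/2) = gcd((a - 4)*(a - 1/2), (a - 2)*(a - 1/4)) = 1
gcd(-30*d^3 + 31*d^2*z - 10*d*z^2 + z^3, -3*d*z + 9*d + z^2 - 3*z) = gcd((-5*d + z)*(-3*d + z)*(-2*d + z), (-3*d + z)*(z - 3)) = -3*d + z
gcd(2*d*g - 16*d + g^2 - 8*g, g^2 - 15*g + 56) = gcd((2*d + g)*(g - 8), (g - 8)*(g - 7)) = g - 8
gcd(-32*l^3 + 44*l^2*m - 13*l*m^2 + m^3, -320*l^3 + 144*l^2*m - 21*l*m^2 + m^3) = 8*l - m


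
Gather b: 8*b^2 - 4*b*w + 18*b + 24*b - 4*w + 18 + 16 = 8*b^2 + b*(42 - 4*w) - 4*w + 34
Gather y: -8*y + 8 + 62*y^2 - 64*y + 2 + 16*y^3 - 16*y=16*y^3 + 62*y^2 - 88*y + 10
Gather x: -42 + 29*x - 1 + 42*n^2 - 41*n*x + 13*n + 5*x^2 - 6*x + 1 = 42*n^2 + 13*n + 5*x^2 + x*(23 - 41*n) - 42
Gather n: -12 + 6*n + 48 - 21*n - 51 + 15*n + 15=0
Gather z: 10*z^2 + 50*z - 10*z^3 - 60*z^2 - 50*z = -10*z^3 - 50*z^2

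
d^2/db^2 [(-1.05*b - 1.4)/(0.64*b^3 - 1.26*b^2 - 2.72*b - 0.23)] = (-2.58048*b^5 - 1.80096*b^4 + 11.07372*b^3 - 0.567839999999997*b^2 - 28.19922*b - 18.59032)/(0.262144*b^9 - 1.548288*b^8 - 0.294144*b^7 + 10.877448*b^6 + 2.362944*b^5 - 26.659092*b^4 - 24.751616*b^3 - 5.304858*b^2 - 0.431664*b - 0.012167)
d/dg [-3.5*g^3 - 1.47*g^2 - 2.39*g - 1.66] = -10.5*g^2 - 2.94*g - 2.39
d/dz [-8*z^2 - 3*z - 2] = -16*z - 3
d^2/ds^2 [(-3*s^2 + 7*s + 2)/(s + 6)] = -296/(s^3 + 18*s^2 + 108*s + 216)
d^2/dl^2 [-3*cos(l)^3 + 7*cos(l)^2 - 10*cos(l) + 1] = 49*cos(l)/4 - 14*cos(2*l) + 27*cos(3*l)/4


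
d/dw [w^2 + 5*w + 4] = 2*w + 5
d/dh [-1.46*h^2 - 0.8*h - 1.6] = -2.92*h - 0.8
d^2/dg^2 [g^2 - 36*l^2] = 2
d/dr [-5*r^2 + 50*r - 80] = 50 - 10*r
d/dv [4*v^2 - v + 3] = 8*v - 1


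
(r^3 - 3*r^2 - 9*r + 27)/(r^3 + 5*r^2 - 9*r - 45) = (r - 3)/(r + 5)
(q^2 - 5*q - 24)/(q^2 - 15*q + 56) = (q + 3)/(q - 7)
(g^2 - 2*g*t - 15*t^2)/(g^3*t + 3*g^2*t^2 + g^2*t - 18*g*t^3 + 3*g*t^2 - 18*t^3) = (g^2 - 2*g*t - 15*t^2)/(t*(g^3 + 3*g^2*t + g^2 - 18*g*t^2 + 3*g*t - 18*t^2))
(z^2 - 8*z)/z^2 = (z - 8)/z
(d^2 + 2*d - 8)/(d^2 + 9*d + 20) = (d - 2)/(d + 5)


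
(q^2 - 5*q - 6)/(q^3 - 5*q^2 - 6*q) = 1/q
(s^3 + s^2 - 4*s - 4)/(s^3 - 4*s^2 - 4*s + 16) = (s + 1)/(s - 4)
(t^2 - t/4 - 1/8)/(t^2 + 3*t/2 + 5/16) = 2*(2*t - 1)/(4*t + 5)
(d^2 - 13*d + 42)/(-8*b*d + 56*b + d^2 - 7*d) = (6 - d)/(8*b - d)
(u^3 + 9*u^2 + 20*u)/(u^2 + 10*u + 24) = u*(u + 5)/(u + 6)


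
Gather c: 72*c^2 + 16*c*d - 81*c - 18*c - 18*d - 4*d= 72*c^2 + c*(16*d - 99) - 22*d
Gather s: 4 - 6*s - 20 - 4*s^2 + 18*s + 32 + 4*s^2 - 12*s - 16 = 0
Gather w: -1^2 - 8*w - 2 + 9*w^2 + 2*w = 9*w^2 - 6*w - 3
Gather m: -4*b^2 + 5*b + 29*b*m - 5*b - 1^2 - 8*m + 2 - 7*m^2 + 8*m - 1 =-4*b^2 + 29*b*m - 7*m^2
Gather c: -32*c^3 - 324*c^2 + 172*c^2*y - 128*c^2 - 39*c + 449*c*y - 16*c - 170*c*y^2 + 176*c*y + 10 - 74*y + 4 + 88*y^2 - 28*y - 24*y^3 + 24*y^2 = -32*c^3 + c^2*(172*y - 452) + c*(-170*y^2 + 625*y - 55) - 24*y^3 + 112*y^2 - 102*y + 14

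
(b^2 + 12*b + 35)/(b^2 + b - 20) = (b + 7)/(b - 4)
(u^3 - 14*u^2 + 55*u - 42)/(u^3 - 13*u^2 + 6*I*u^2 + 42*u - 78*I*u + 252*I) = (u - 1)/(u + 6*I)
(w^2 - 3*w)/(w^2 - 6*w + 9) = w/(w - 3)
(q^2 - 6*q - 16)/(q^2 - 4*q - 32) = (q + 2)/(q + 4)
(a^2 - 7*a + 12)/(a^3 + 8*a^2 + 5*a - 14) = (a^2 - 7*a + 12)/(a^3 + 8*a^2 + 5*a - 14)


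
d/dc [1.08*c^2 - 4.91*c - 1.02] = 2.16*c - 4.91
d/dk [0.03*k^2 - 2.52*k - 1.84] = 0.06*k - 2.52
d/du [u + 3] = 1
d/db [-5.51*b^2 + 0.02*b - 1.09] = 0.02 - 11.02*b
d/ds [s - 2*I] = 1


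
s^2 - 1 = (s - 1)*(s + 1)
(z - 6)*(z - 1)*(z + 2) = z^3 - 5*z^2 - 8*z + 12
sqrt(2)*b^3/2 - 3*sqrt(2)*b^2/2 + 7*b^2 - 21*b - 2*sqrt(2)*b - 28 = (b - 4)*(b + 7*sqrt(2))*(sqrt(2)*b/2 + sqrt(2)/2)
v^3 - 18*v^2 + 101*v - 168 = (v - 8)*(v - 7)*(v - 3)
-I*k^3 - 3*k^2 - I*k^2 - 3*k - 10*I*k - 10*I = (k - 5*I)*(k + 2*I)*(-I*k - I)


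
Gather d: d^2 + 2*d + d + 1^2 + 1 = d^2 + 3*d + 2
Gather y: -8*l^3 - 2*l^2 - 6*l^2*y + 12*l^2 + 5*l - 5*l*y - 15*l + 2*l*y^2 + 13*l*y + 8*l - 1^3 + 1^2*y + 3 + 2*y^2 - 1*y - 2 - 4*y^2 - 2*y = -8*l^3 + 10*l^2 - 2*l + y^2*(2*l - 2) + y*(-6*l^2 + 8*l - 2)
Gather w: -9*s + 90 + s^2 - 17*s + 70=s^2 - 26*s + 160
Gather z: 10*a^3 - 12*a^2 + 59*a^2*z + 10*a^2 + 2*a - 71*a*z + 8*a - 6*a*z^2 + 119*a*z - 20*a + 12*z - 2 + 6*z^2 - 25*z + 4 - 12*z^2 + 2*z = 10*a^3 - 2*a^2 - 10*a + z^2*(-6*a - 6) + z*(59*a^2 + 48*a - 11) + 2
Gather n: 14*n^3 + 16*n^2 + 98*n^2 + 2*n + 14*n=14*n^3 + 114*n^2 + 16*n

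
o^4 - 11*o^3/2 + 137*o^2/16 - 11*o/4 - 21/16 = (o - 3)*(o - 7/4)*(o - 1)*(o + 1/4)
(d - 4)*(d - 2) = d^2 - 6*d + 8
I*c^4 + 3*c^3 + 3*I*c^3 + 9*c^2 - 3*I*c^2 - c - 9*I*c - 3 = (c + 3)*(c - I)^2*(I*c + 1)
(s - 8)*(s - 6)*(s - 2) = s^3 - 16*s^2 + 76*s - 96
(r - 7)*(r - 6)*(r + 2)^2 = r^4 - 9*r^3 - 6*r^2 + 116*r + 168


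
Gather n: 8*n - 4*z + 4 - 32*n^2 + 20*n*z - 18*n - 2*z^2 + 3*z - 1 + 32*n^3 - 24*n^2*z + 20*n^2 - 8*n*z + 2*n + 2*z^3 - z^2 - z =32*n^3 + n^2*(-24*z - 12) + n*(12*z - 8) + 2*z^3 - 3*z^2 - 2*z + 3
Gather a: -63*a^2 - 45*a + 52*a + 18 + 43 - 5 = -63*a^2 + 7*a + 56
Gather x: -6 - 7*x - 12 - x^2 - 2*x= -x^2 - 9*x - 18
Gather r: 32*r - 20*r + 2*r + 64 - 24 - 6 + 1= 14*r + 35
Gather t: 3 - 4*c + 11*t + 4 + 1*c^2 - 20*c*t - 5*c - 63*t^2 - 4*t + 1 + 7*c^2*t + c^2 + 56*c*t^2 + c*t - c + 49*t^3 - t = 2*c^2 - 10*c + 49*t^3 + t^2*(56*c - 63) + t*(7*c^2 - 19*c + 6) + 8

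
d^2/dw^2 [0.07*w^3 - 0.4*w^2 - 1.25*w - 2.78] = 0.42*w - 0.8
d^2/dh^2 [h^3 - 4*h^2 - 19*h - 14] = 6*h - 8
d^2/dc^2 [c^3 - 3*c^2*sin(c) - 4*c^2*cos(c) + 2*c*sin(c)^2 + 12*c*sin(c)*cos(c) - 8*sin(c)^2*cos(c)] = 3*c^2*sin(c) + 4*c^2*cos(c) + 16*c*sin(c) - 24*c*sin(2*c) - 12*c*cos(c) + 4*c*cos(2*c) + 6*c - 6*sin(c) + 4*sin(2*c) - 6*cos(c) + 24*cos(2*c) - 18*cos(3*c)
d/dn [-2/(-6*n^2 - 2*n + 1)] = 4*(-6*n - 1)/(6*n^2 + 2*n - 1)^2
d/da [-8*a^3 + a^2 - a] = -24*a^2 + 2*a - 1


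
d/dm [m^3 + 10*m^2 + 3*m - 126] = 3*m^2 + 20*m + 3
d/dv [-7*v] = -7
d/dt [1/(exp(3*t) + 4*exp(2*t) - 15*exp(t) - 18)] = (-3*exp(2*t) - 8*exp(t) + 15)*exp(t)/(exp(3*t) + 4*exp(2*t) - 15*exp(t) - 18)^2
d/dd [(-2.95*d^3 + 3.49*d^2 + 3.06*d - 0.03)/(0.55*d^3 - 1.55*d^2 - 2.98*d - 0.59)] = (-8.88178419700125e-16*d^5 + 2.653*d^4 + 14.216*d^3 - 0.386199999999999*d^2 - 4.2112*d - 1.8948)/(0.3025*d^6 - 1.705*d^5 - 0.8755*d^4 + 8.589*d^3 + 10.7094*d^2 + 3.5164*d + 0.3481)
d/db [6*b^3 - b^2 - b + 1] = 18*b^2 - 2*b - 1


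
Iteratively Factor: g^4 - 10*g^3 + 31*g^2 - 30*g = (g)*(g^3 - 10*g^2 + 31*g - 30) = g*(g - 3)*(g^2 - 7*g + 10) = g*(g - 5)*(g - 3)*(g - 2)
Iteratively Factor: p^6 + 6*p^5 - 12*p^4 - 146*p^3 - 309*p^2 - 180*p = (p + 3)*(p^5 + 3*p^4 - 21*p^3 - 83*p^2 - 60*p) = p*(p + 3)*(p^4 + 3*p^3 - 21*p^2 - 83*p - 60) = p*(p + 3)^2*(p^3 - 21*p - 20) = p*(p - 5)*(p + 3)^2*(p^2 + 5*p + 4) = p*(p - 5)*(p + 1)*(p + 3)^2*(p + 4)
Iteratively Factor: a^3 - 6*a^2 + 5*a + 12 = (a + 1)*(a^2 - 7*a + 12) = (a - 4)*(a + 1)*(a - 3)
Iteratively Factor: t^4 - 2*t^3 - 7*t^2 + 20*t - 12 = (t - 2)*(t^3 - 7*t + 6) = (t - 2)^2*(t^2 + 2*t - 3) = (t - 2)^2*(t - 1)*(t + 3)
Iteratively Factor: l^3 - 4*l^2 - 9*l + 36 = (l + 3)*(l^2 - 7*l + 12) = (l - 4)*(l + 3)*(l - 3)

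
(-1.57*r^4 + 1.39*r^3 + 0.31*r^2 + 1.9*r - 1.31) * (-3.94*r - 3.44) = 6.1858*r^5 - 0.0757999999999992*r^4 - 6.003*r^3 - 8.5524*r^2 - 1.3746*r + 4.5064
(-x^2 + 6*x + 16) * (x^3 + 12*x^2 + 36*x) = -x^5 - 6*x^4 + 52*x^3 + 408*x^2 + 576*x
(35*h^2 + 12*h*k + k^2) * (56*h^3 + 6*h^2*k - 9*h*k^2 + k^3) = 1960*h^5 + 882*h^4*k - 187*h^3*k^2 - 67*h^2*k^3 + 3*h*k^4 + k^5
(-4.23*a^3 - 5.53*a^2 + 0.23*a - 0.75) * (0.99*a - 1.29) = -4.1877*a^4 - 0.0179999999999998*a^3 + 7.3614*a^2 - 1.0392*a + 0.9675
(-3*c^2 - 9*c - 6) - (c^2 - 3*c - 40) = -4*c^2 - 6*c + 34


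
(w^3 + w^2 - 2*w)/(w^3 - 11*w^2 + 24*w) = (w^2 + w - 2)/(w^2 - 11*w + 24)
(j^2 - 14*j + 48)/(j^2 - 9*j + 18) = (j - 8)/(j - 3)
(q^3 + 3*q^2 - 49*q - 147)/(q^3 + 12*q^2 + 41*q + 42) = (q - 7)/(q + 2)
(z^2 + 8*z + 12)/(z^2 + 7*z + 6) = (z + 2)/(z + 1)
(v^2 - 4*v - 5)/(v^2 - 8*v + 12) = (v^2 - 4*v - 5)/(v^2 - 8*v + 12)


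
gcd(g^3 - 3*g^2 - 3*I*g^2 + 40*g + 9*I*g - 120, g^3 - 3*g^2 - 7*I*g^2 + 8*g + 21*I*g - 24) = g^2 + g*(-3 - 8*I) + 24*I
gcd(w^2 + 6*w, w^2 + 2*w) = w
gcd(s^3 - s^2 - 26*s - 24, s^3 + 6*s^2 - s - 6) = s + 1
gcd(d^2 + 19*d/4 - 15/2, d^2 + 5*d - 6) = d + 6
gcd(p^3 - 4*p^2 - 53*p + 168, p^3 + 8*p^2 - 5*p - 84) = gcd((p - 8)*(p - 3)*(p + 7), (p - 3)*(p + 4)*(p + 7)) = p^2 + 4*p - 21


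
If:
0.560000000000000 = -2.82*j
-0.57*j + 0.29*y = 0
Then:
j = -0.20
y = -0.39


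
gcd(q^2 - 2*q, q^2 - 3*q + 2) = q - 2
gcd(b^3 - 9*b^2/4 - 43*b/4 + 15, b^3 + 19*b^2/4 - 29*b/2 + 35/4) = b - 5/4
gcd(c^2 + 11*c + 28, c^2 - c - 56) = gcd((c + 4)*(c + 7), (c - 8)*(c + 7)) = c + 7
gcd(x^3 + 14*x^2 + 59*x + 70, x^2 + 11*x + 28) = x + 7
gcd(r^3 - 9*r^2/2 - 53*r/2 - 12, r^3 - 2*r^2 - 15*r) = r + 3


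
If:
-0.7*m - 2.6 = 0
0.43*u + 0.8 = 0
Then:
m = -3.71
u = -1.86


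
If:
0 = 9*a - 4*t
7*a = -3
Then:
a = -3/7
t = -27/28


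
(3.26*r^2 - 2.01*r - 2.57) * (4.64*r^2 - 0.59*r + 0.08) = 15.1264*r^4 - 11.2498*r^3 - 10.4781*r^2 + 1.3555*r - 0.2056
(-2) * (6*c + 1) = -12*c - 2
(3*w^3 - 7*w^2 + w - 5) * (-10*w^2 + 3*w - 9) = -30*w^5 + 79*w^4 - 58*w^3 + 116*w^2 - 24*w + 45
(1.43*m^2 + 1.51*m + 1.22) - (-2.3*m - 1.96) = 1.43*m^2 + 3.81*m + 3.18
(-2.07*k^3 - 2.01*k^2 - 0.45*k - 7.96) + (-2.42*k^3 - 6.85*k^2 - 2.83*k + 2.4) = -4.49*k^3 - 8.86*k^2 - 3.28*k - 5.56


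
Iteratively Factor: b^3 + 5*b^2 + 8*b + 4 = (b + 2)*(b^2 + 3*b + 2) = (b + 1)*(b + 2)*(b + 2)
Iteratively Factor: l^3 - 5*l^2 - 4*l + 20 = (l - 5)*(l^2 - 4) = (l - 5)*(l + 2)*(l - 2)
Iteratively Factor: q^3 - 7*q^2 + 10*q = (q)*(q^2 - 7*q + 10) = q*(q - 5)*(q - 2)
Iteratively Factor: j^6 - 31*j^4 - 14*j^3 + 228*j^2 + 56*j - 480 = (j - 5)*(j^5 + 5*j^4 - 6*j^3 - 44*j^2 + 8*j + 96) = (j - 5)*(j + 2)*(j^4 + 3*j^3 - 12*j^2 - 20*j + 48) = (j - 5)*(j - 2)*(j + 2)*(j^3 + 5*j^2 - 2*j - 24) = (j - 5)*(j - 2)*(j + 2)*(j + 4)*(j^2 + j - 6) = (j - 5)*(j - 2)*(j + 2)*(j + 3)*(j + 4)*(j - 2)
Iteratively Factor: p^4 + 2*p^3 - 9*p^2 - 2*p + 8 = (p + 4)*(p^3 - 2*p^2 - p + 2) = (p - 2)*(p + 4)*(p^2 - 1) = (p - 2)*(p - 1)*(p + 4)*(p + 1)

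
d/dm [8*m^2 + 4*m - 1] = 16*m + 4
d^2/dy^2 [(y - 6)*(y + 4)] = 2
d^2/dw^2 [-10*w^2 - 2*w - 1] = -20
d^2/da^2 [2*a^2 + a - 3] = 4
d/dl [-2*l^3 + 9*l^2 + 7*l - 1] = -6*l^2 + 18*l + 7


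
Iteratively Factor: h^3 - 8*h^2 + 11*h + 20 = (h - 5)*(h^2 - 3*h - 4) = (h - 5)*(h - 4)*(h + 1)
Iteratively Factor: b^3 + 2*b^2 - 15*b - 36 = (b - 4)*(b^2 + 6*b + 9) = (b - 4)*(b + 3)*(b + 3)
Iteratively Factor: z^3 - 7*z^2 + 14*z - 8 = (z - 4)*(z^2 - 3*z + 2) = (z - 4)*(z - 1)*(z - 2)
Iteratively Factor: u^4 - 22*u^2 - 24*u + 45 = (u - 1)*(u^3 + u^2 - 21*u - 45) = (u - 1)*(u + 3)*(u^2 - 2*u - 15) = (u - 1)*(u + 3)^2*(u - 5)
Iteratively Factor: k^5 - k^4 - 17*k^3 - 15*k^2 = (k + 1)*(k^4 - 2*k^3 - 15*k^2) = k*(k + 1)*(k^3 - 2*k^2 - 15*k) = k*(k + 1)*(k + 3)*(k^2 - 5*k) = k^2*(k + 1)*(k + 3)*(k - 5)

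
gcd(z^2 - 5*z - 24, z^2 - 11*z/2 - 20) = z - 8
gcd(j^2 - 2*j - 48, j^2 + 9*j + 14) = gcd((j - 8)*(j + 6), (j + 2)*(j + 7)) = 1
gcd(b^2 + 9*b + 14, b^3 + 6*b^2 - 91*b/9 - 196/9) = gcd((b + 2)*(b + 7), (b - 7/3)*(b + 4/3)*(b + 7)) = b + 7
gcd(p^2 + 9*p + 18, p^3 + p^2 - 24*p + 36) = p + 6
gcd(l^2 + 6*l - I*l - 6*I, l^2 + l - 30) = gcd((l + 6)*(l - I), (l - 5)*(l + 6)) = l + 6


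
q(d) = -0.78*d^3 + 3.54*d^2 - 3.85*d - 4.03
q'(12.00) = -255.85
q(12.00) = -888.31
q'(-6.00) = -130.57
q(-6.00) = 314.99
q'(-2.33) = -33.05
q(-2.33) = 34.03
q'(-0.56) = -8.55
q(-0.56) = -0.63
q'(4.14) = -14.65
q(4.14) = -14.64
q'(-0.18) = -5.20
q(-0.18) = -3.22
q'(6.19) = -49.68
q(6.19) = -77.22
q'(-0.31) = -6.27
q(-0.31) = -2.47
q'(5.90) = -43.53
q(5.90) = -63.71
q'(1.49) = 1.50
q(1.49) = -4.49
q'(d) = -2.34*d^2 + 7.08*d - 3.85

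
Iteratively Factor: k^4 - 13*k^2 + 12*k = (k)*(k^3 - 13*k + 12) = k*(k - 1)*(k^2 + k - 12) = k*(k - 3)*(k - 1)*(k + 4)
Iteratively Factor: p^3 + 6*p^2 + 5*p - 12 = (p - 1)*(p^2 + 7*p + 12) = (p - 1)*(p + 3)*(p + 4)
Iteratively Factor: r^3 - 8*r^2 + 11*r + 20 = (r - 5)*(r^2 - 3*r - 4) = (r - 5)*(r - 4)*(r + 1)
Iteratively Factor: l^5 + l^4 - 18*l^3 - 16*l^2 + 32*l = (l - 4)*(l^4 + 5*l^3 + 2*l^2 - 8*l) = (l - 4)*(l + 2)*(l^3 + 3*l^2 - 4*l) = (l - 4)*(l + 2)*(l + 4)*(l^2 - l) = (l - 4)*(l - 1)*(l + 2)*(l + 4)*(l)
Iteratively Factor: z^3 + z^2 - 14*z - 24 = (z - 4)*(z^2 + 5*z + 6) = (z - 4)*(z + 2)*(z + 3)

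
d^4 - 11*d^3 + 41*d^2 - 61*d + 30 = (d - 5)*(d - 3)*(d - 2)*(d - 1)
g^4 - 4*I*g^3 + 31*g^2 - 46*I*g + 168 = (g - 7*I)*(g - 3*I)*(g + 2*I)*(g + 4*I)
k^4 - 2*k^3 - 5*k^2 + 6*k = k*(k - 3)*(k - 1)*(k + 2)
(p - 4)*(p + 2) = p^2 - 2*p - 8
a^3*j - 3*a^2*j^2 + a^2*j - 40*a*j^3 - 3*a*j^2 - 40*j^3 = (a - 8*j)*(a + 5*j)*(a*j + j)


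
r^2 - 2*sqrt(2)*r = r*(r - 2*sqrt(2))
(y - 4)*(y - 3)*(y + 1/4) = y^3 - 27*y^2/4 + 41*y/4 + 3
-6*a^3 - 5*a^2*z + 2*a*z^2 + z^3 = (-2*a + z)*(a + z)*(3*a + z)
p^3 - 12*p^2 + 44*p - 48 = (p - 6)*(p - 4)*(p - 2)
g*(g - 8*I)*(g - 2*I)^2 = g^4 - 12*I*g^3 - 36*g^2 + 32*I*g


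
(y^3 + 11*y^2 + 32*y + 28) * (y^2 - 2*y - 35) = y^5 + 9*y^4 - 25*y^3 - 421*y^2 - 1176*y - 980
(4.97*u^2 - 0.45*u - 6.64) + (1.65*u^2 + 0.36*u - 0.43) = 6.62*u^2 - 0.09*u - 7.07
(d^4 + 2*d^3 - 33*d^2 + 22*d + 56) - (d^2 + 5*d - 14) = d^4 + 2*d^3 - 34*d^2 + 17*d + 70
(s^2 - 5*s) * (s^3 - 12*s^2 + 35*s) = s^5 - 17*s^4 + 95*s^3 - 175*s^2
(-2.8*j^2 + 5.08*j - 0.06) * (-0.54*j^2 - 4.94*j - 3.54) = 1.512*j^4 + 11.0888*j^3 - 15.1508*j^2 - 17.6868*j + 0.2124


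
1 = 1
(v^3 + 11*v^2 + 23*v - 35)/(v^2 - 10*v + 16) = (v^3 + 11*v^2 + 23*v - 35)/(v^2 - 10*v + 16)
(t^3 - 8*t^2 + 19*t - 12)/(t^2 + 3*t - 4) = (t^2 - 7*t + 12)/(t + 4)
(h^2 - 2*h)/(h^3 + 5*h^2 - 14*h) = 1/(h + 7)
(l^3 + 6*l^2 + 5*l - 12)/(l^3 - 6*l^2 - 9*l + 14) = (l^2 + 7*l + 12)/(l^2 - 5*l - 14)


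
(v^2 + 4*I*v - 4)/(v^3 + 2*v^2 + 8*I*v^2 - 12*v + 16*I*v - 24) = (v + 2*I)/(v^2 + v*(2 + 6*I) + 12*I)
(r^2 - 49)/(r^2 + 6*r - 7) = (r - 7)/(r - 1)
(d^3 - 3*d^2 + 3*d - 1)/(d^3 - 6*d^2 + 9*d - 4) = (d - 1)/(d - 4)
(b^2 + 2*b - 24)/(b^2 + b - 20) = (b + 6)/(b + 5)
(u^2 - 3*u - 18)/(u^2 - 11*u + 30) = (u + 3)/(u - 5)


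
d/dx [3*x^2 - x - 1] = 6*x - 1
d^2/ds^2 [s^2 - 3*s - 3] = 2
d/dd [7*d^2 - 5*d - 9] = 14*d - 5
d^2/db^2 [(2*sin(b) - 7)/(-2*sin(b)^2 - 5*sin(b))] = (8*sin(b)^2 - 132*sin(b) - 226 - 7/sin(b) + 420/sin(b)^2 + 350/sin(b)^3)/(2*sin(b) + 5)^3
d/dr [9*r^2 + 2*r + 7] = 18*r + 2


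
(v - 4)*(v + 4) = v^2 - 16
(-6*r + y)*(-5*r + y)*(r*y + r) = 30*r^3*y + 30*r^3 - 11*r^2*y^2 - 11*r^2*y + r*y^3 + r*y^2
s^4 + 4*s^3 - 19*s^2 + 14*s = s*(s - 2)*(s - 1)*(s + 7)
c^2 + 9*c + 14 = (c + 2)*(c + 7)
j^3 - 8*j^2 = j^2*(j - 8)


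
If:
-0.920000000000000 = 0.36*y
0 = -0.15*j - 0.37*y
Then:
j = 6.30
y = -2.56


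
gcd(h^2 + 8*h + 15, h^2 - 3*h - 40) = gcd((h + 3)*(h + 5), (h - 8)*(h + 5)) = h + 5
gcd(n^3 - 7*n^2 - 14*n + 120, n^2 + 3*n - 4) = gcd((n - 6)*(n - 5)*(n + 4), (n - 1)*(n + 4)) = n + 4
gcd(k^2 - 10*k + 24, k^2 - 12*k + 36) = k - 6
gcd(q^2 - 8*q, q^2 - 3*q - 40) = q - 8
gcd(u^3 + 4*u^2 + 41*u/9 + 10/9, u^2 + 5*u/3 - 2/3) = u + 2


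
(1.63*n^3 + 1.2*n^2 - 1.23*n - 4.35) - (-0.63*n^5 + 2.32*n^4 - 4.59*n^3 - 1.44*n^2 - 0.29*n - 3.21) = 0.63*n^5 - 2.32*n^4 + 6.22*n^3 + 2.64*n^2 - 0.94*n - 1.14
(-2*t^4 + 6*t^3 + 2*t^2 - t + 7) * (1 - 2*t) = 4*t^5 - 14*t^4 + 2*t^3 + 4*t^2 - 15*t + 7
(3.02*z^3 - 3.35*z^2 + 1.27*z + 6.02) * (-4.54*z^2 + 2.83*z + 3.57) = -13.7108*z^5 + 23.7556*z^4 - 4.4649*z^3 - 35.6962*z^2 + 21.5705*z + 21.4914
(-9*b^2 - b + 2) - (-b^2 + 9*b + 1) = -8*b^2 - 10*b + 1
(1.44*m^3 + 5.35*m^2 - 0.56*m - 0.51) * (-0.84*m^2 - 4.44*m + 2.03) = -1.2096*m^5 - 10.8876*m^4 - 20.3604*m^3 + 13.7753*m^2 + 1.1276*m - 1.0353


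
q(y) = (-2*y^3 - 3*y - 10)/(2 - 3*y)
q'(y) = (-6*y^2 - 3)/(2 - 3*y) + 3*(-2*y^3 - 3*y - 10)/(2 - 3*y)^2 = 12*(y^3 - y^2 - 3)/(9*y^2 - 12*y + 4)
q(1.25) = 10.09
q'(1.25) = -10.22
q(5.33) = 23.50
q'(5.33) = 7.36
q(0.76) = 46.99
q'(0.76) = -480.40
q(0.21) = -7.77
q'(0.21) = -19.40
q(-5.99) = 21.92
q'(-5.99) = -7.64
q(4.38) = 17.16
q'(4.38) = 5.98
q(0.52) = -26.91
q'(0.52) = -194.00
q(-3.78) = 8.20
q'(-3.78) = -4.81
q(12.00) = 103.00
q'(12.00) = 16.41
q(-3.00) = 4.82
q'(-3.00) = -3.87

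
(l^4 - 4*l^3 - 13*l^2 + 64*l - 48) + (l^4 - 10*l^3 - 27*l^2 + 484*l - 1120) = 2*l^4 - 14*l^3 - 40*l^2 + 548*l - 1168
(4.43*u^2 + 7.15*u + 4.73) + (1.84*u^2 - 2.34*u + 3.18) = 6.27*u^2 + 4.81*u + 7.91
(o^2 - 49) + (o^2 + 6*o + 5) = 2*o^2 + 6*o - 44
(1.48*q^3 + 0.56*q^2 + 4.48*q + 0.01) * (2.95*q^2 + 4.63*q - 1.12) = 4.366*q^5 + 8.5044*q^4 + 14.1512*q^3 + 20.1447*q^2 - 4.9713*q - 0.0112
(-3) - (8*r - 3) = -8*r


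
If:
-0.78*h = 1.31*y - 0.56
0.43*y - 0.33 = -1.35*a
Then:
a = 0.244444444444444 - 0.318518518518519*y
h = 0.717948717948718 - 1.67948717948718*y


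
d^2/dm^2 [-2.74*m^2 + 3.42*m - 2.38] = -5.48000000000000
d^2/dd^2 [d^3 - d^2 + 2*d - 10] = 6*d - 2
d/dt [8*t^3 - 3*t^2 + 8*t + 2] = 24*t^2 - 6*t + 8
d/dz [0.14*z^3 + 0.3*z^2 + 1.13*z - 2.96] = 0.42*z^2 + 0.6*z + 1.13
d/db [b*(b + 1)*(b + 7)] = 3*b^2 + 16*b + 7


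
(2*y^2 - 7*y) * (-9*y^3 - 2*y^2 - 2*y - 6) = -18*y^5 + 59*y^4 + 10*y^3 + 2*y^2 + 42*y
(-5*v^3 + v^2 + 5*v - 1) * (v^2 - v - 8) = -5*v^5 + 6*v^4 + 44*v^3 - 14*v^2 - 39*v + 8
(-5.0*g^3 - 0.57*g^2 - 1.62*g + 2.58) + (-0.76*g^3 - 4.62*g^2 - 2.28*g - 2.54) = -5.76*g^3 - 5.19*g^2 - 3.9*g + 0.04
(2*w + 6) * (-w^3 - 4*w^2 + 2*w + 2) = -2*w^4 - 14*w^3 - 20*w^2 + 16*w + 12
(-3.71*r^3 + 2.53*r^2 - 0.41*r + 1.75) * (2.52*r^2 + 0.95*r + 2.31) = -9.3492*r^5 + 2.8511*r^4 - 7.1998*r^3 + 9.8648*r^2 + 0.7154*r + 4.0425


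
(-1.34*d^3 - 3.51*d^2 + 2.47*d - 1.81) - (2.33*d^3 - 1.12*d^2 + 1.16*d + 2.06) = -3.67*d^3 - 2.39*d^2 + 1.31*d - 3.87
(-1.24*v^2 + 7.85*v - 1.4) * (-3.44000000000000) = 4.2656*v^2 - 27.004*v + 4.816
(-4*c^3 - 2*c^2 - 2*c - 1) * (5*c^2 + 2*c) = -20*c^5 - 18*c^4 - 14*c^3 - 9*c^2 - 2*c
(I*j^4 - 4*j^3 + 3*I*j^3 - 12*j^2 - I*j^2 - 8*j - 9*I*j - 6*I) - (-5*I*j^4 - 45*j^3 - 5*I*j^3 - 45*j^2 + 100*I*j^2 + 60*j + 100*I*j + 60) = 6*I*j^4 + 41*j^3 + 8*I*j^3 + 33*j^2 - 101*I*j^2 - 68*j - 109*I*j - 60 - 6*I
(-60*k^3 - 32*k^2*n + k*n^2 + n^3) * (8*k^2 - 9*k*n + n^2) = -480*k^5 + 284*k^4*n + 236*k^3*n^2 - 33*k^2*n^3 - 8*k*n^4 + n^5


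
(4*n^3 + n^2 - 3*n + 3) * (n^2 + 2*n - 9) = 4*n^5 + 9*n^4 - 37*n^3 - 12*n^2 + 33*n - 27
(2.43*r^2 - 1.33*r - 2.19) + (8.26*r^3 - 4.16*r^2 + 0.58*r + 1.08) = 8.26*r^3 - 1.73*r^2 - 0.75*r - 1.11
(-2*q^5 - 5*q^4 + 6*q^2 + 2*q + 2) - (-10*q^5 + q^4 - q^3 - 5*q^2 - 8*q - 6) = 8*q^5 - 6*q^4 + q^3 + 11*q^2 + 10*q + 8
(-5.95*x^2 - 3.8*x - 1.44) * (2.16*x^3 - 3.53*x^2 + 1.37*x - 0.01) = -12.852*x^5 + 12.7955*x^4 + 2.1521*x^3 - 0.0633000000000007*x^2 - 1.9348*x + 0.0144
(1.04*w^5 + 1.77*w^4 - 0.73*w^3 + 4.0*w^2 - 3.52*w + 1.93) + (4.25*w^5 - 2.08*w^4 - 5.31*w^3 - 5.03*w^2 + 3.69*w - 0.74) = 5.29*w^5 - 0.31*w^4 - 6.04*w^3 - 1.03*w^2 + 0.17*w + 1.19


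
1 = 1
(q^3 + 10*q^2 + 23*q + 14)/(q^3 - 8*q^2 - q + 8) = (q^2 + 9*q + 14)/(q^2 - 9*q + 8)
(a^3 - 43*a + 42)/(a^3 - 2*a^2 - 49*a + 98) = (a^2 - 7*a + 6)/(a^2 - 9*a + 14)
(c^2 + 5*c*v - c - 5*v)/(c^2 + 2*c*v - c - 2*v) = (c + 5*v)/(c + 2*v)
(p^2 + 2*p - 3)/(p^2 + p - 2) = (p + 3)/(p + 2)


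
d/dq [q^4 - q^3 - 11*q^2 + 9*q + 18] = 4*q^3 - 3*q^2 - 22*q + 9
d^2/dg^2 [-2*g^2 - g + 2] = -4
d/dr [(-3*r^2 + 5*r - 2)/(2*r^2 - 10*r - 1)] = (20*r^2 + 14*r - 25)/(4*r^4 - 40*r^3 + 96*r^2 + 20*r + 1)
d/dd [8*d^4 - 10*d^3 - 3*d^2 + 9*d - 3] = 32*d^3 - 30*d^2 - 6*d + 9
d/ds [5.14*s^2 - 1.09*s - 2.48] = 10.28*s - 1.09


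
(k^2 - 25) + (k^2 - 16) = 2*k^2 - 41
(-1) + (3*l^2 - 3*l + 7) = 3*l^2 - 3*l + 6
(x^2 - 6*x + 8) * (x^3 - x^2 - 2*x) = x^5 - 7*x^4 + 12*x^3 + 4*x^2 - 16*x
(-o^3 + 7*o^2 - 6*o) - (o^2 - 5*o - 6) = -o^3 + 6*o^2 - o + 6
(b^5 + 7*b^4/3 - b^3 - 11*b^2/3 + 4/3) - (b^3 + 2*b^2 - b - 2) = b^5 + 7*b^4/3 - 2*b^3 - 17*b^2/3 + b + 10/3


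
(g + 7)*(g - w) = g^2 - g*w + 7*g - 7*w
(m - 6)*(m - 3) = m^2 - 9*m + 18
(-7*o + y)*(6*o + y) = -42*o^2 - o*y + y^2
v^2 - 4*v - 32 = (v - 8)*(v + 4)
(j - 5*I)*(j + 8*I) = j^2 + 3*I*j + 40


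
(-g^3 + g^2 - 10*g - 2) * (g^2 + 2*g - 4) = -g^5 - g^4 - 4*g^3 - 26*g^2 + 36*g + 8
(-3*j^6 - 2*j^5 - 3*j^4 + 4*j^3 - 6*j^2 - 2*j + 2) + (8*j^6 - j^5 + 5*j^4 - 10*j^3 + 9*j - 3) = 5*j^6 - 3*j^5 + 2*j^4 - 6*j^3 - 6*j^2 + 7*j - 1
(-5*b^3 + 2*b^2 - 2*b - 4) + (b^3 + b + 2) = -4*b^3 + 2*b^2 - b - 2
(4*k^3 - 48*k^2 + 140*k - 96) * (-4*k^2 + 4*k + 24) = -16*k^5 + 208*k^4 - 656*k^3 - 208*k^2 + 2976*k - 2304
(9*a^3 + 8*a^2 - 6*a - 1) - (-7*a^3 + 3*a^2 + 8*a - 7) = 16*a^3 + 5*a^2 - 14*a + 6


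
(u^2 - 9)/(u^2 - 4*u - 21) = (u - 3)/(u - 7)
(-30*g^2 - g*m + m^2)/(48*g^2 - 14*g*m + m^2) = (-5*g - m)/(8*g - m)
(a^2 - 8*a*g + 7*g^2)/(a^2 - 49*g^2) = (a - g)/(a + 7*g)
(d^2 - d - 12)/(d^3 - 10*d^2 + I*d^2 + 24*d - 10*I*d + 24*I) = (d + 3)/(d^2 + d*(-6 + I) - 6*I)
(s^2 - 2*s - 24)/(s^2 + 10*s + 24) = (s - 6)/(s + 6)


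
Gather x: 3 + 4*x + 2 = 4*x + 5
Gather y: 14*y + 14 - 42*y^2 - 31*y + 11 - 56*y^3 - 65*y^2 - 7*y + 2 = -56*y^3 - 107*y^2 - 24*y + 27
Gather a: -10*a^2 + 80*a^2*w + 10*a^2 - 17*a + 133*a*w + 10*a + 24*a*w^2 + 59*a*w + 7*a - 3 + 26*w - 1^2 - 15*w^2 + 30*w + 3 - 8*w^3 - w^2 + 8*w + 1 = 80*a^2*w + a*(24*w^2 + 192*w) - 8*w^3 - 16*w^2 + 64*w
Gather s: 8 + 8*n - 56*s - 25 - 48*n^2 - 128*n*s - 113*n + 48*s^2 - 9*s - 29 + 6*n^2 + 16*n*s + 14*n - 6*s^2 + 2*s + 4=-42*n^2 - 91*n + 42*s^2 + s*(-112*n - 63) - 42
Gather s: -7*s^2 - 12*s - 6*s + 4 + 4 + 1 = -7*s^2 - 18*s + 9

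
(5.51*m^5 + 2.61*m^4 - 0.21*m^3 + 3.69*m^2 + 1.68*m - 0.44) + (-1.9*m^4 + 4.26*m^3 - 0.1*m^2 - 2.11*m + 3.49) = 5.51*m^5 + 0.71*m^4 + 4.05*m^3 + 3.59*m^2 - 0.43*m + 3.05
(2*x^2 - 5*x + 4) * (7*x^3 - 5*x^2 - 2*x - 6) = 14*x^5 - 45*x^4 + 49*x^3 - 22*x^2 + 22*x - 24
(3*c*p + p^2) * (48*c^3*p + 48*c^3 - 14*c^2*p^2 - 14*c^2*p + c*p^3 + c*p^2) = 144*c^4*p^2 + 144*c^4*p + 6*c^3*p^3 + 6*c^3*p^2 - 11*c^2*p^4 - 11*c^2*p^3 + c*p^5 + c*p^4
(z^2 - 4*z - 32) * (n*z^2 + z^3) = n*z^4 - 4*n*z^3 - 32*n*z^2 + z^5 - 4*z^4 - 32*z^3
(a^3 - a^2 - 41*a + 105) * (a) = a^4 - a^3 - 41*a^2 + 105*a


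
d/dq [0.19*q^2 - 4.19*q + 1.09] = 0.38*q - 4.19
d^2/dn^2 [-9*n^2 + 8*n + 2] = -18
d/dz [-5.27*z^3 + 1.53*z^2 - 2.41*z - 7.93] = -15.81*z^2 + 3.06*z - 2.41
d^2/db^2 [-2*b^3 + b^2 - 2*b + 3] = 2 - 12*b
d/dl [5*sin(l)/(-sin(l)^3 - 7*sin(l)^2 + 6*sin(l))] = 5*(2*sin(l) + 7)*cos(l)/(sin(l)^2 + 7*sin(l) - 6)^2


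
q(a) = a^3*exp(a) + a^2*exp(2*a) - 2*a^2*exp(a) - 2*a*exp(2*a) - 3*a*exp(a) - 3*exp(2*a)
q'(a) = a^3*exp(a) + 2*a^2*exp(2*a) + a^2*exp(a) - 2*a*exp(2*a) - 7*a*exp(a) - 8*exp(2*a) - 3*exp(a)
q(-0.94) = 0.05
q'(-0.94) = 0.75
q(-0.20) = -1.30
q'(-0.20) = -6.32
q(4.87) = 193393.27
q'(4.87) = 517615.32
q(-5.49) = -0.86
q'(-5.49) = -0.41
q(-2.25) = -1.48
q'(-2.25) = 0.75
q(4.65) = 106503.40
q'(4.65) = 292845.76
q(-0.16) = -1.57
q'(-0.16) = -7.12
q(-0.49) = -0.13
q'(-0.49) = -2.12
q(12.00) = 3099455796918.84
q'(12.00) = 6781505782542.61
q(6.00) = 3468682.65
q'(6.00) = 8546758.91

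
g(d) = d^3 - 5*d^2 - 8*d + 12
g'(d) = 3*d^2 - 10*d - 8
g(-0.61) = 14.79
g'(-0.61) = -0.78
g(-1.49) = 9.51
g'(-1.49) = 13.56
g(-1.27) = 12.05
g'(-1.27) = 9.54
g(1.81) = -12.93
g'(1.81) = -16.27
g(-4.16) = -113.24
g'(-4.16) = 85.52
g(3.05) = -30.54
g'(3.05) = -10.59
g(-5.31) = -236.22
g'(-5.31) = 129.69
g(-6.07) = -347.31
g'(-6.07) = 163.23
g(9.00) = 264.00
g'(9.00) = 145.00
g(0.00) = 12.00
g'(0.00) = -8.00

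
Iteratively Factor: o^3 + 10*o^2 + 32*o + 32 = (o + 2)*(o^2 + 8*o + 16) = (o + 2)*(o + 4)*(o + 4)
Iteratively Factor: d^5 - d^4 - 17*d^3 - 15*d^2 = (d + 1)*(d^4 - 2*d^3 - 15*d^2) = d*(d + 1)*(d^3 - 2*d^2 - 15*d) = d^2*(d + 1)*(d^2 - 2*d - 15) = d^2*(d - 5)*(d + 1)*(d + 3)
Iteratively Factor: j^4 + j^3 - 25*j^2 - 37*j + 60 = (j - 1)*(j^3 + 2*j^2 - 23*j - 60) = (j - 1)*(j + 4)*(j^2 - 2*j - 15) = (j - 1)*(j + 3)*(j + 4)*(j - 5)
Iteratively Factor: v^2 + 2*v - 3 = (v - 1)*(v + 3)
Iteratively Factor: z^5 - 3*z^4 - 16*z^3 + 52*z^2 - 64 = (z - 4)*(z^4 + z^3 - 12*z^2 + 4*z + 16) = (z - 4)*(z + 1)*(z^3 - 12*z + 16) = (z - 4)*(z - 2)*(z + 1)*(z^2 + 2*z - 8) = (z - 4)*(z - 2)*(z + 1)*(z + 4)*(z - 2)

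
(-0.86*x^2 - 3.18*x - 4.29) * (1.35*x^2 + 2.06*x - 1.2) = -1.161*x^4 - 6.0646*x^3 - 11.3103*x^2 - 5.0214*x + 5.148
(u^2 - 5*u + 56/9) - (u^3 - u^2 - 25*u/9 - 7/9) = -u^3 + 2*u^2 - 20*u/9 + 7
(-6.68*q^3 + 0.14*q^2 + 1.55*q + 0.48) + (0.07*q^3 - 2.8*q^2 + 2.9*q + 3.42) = -6.61*q^3 - 2.66*q^2 + 4.45*q + 3.9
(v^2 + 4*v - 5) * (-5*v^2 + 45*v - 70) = -5*v^4 + 25*v^3 + 135*v^2 - 505*v + 350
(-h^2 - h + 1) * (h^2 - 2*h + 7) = -h^4 + h^3 - 4*h^2 - 9*h + 7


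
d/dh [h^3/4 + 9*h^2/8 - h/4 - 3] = 3*h^2/4 + 9*h/4 - 1/4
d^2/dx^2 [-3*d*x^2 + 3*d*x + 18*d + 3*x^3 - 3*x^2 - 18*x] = -6*d + 18*x - 6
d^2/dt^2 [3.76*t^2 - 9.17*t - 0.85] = 7.52000000000000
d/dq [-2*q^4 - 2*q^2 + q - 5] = -8*q^3 - 4*q + 1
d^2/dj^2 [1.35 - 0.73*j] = 0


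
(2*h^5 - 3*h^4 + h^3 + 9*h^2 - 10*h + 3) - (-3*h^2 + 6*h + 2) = 2*h^5 - 3*h^4 + h^3 + 12*h^2 - 16*h + 1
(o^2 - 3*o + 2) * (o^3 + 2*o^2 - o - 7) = o^5 - o^4 - 5*o^3 + 19*o - 14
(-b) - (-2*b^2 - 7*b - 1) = 2*b^2 + 6*b + 1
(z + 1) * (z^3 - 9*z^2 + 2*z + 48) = z^4 - 8*z^3 - 7*z^2 + 50*z + 48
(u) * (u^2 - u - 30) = u^3 - u^2 - 30*u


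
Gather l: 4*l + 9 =4*l + 9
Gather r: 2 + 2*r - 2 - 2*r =0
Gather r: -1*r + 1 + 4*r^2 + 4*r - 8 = 4*r^2 + 3*r - 7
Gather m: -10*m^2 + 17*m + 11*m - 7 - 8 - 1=-10*m^2 + 28*m - 16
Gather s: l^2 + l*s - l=l^2 + l*s - l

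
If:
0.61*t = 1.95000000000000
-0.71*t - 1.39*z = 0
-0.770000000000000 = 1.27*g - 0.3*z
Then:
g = -0.99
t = 3.20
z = -1.63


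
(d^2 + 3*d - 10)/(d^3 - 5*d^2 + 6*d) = (d + 5)/(d*(d - 3))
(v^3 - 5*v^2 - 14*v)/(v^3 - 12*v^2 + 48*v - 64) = v*(v^2 - 5*v - 14)/(v^3 - 12*v^2 + 48*v - 64)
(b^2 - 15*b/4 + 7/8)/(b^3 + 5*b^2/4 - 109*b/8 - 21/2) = (4*b - 1)/(4*b^2 + 19*b + 12)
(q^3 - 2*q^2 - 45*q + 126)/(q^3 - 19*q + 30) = (q^2 + q - 42)/(q^2 + 3*q - 10)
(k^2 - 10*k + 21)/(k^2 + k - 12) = (k - 7)/(k + 4)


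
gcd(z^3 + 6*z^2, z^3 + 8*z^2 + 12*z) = z^2 + 6*z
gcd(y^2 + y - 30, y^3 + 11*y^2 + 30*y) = y + 6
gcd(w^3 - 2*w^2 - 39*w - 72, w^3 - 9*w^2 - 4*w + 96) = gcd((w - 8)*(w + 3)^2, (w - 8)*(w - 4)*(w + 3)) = w^2 - 5*w - 24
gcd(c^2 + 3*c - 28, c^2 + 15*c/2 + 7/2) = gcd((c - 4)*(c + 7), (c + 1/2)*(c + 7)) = c + 7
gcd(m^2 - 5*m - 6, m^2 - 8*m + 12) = m - 6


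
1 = 1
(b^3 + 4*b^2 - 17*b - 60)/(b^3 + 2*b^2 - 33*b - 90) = (b - 4)/(b - 6)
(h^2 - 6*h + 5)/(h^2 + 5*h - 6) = (h - 5)/(h + 6)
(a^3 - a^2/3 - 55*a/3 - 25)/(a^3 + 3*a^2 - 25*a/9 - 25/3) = 3*(a - 5)/(3*a - 5)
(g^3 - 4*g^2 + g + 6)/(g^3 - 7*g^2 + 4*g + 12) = (g - 3)/(g - 6)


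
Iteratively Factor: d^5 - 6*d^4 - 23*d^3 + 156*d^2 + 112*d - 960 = (d - 4)*(d^4 - 2*d^3 - 31*d^2 + 32*d + 240) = (d - 5)*(d - 4)*(d^3 + 3*d^2 - 16*d - 48) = (d - 5)*(d - 4)*(d + 4)*(d^2 - d - 12) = (d - 5)*(d - 4)^2*(d + 4)*(d + 3)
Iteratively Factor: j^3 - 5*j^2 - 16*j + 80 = (j - 5)*(j^2 - 16) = (j - 5)*(j + 4)*(j - 4)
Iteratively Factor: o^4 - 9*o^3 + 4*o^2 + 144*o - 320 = (o - 4)*(o^3 - 5*o^2 - 16*o + 80) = (o - 5)*(o - 4)*(o^2 - 16) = (o - 5)*(o - 4)*(o + 4)*(o - 4)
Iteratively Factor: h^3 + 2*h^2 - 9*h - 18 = (h + 2)*(h^2 - 9) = (h + 2)*(h + 3)*(h - 3)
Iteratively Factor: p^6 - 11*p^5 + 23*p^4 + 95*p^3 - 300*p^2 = (p + 3)*(p^5 - 14*p^4 + 65*p^3 - 100*p^2) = p*(p + 3)*(p^4 - 14*p^3 + 65*p^2 - 100*p) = p^2*(p + 3)*(p^3 - 14*p^2 + 65*p - 100) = p^2*(p - 5)*(p + 3)*(p^2 - 9*p + 20) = p^2*(p - 5)*(p - 4)*(p + 3)*(p - 5)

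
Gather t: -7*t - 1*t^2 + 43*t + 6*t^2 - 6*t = 5*t^2 + 30*t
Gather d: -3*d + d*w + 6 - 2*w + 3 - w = d*(w - 3) - 3*w + 9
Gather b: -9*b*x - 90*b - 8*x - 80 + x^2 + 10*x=b*(-9*x - 90) + x^2 + 2*x - 80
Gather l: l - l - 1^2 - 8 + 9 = 0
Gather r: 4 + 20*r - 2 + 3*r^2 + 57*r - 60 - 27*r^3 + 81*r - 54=-27*r^3 + 3*r^2 + 158*r - 112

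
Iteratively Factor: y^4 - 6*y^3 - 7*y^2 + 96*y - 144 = (y - 3)*(y^3 - 3*y^2 - 16*y + 48) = (y - 3)^2*(y^2 - 16) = (y - 3)^2*(y + 4)*(y - 4)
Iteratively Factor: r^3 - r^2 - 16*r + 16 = (r + 4)*(r^2 - 5*r + 4) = (r - 4)*(r + 4)*(r - 1)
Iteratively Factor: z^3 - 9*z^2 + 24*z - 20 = (z - 5)*(z^2 - 4*z + 4) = (z - 5)*(z - 2)*(z - 2)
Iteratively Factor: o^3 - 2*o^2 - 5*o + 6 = (o + 2)*(o^2 - 4*o + 3) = (o - 1)*(o + 2)*(o - 3)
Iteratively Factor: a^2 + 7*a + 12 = (a + 3)*(a + 4)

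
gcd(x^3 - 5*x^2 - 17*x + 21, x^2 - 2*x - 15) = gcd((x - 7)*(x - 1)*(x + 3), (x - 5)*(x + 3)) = x + 3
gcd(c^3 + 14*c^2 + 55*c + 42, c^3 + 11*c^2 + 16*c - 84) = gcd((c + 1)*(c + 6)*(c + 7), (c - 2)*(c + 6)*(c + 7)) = c^2 + 13*c + 42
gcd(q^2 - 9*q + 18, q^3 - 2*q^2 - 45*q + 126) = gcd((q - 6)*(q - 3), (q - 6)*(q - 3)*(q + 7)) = q^2 - 9*q + 18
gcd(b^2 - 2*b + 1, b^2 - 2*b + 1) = b^2 - 2*b + 1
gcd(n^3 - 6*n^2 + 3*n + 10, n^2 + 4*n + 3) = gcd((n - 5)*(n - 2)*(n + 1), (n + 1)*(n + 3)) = n + 1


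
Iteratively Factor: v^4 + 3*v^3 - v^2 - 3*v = (v + 3)*(v^3 - v) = (v - 1)*(v + 3)*(v^2 + v) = v*(v - 1)*(v + 3)*(v + 1)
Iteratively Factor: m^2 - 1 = (m + 1)*(m - 1)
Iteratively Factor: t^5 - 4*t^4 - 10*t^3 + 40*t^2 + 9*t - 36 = (t + 3)*(t^4 - 7*t^3 + 11*t^2 + 7*t - 12) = (t - 3)*(t + 3)*(t^3 - 4*t^2 - t + 4) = (t - 3)*(t + 1)*(t + 3)*(t^2 - 5*t + 4) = (t - 4)*(t - 3)*(t + 1)*(t + 3)*(t - 1)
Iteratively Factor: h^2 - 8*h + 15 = (h - 3)*(h - 5)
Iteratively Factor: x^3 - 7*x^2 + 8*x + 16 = (x - 4)*(x^2 - 3*x - 4) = (x - 4)*(x + 1)*(x - 4)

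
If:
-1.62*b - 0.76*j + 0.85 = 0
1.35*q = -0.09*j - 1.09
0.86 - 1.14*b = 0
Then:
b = 0.75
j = -0.49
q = -0.77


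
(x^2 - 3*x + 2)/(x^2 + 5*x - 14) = (x - 1)/(x + 7)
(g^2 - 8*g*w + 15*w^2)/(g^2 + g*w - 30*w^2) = (g - 3*w)/(g + 6*w)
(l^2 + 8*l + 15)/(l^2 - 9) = (l + 5)/(l - 3)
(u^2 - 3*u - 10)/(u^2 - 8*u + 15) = (u + 2)/(u - 3)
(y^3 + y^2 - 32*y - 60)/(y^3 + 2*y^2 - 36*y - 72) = (y + 5)/(y + 6)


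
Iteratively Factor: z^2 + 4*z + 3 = (z + 3)*(z + 1)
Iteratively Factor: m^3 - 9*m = (m - 3)*(m^2 + 3*m) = m*(m - 3)*(m + 3)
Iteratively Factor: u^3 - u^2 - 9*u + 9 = (u - 3)*(u^2 + 2*u - 3) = (u - 3)*(u - 1)*(u + 3)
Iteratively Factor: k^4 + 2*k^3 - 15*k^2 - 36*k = (k + 3)*(k^3 - k^2 - 12*k) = k*(k + 3)*(k^2 - k - 12) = k*(k - 4)*(k + 3)*(k + 3)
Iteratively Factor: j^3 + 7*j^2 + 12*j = (j + 3)*(j^2 + 4*j) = j*(j + 3)*(j + 4)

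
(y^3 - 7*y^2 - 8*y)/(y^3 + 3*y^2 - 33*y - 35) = y*(y - 8)/(y^2 + 2*y - 35)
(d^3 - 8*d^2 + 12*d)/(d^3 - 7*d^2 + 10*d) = (d - 6)/(d - 5)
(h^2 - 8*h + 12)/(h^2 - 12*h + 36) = (h - 2)/(h - 6)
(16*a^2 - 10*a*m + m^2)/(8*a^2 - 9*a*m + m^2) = (2*a - m)/(a - m)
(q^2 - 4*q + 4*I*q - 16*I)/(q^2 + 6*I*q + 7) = (q^2 + 4*q*(-1 + I) - 16*I)/(q^2 + 6*I*q + 7)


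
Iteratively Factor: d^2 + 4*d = (d + 4)*(d)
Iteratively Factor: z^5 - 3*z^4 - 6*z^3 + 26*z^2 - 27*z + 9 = (z - 1)*(z^4 - 2*z^3 - 8*z^2 + 18*z - 9) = (z - 1)*(z + 3)*(z^3 - 5*z^2 + 7*z - 3) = (z - 1)^2*(z + 3)*(z^2 - 4*z + 3) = (z - 3)*(z - 1)^2*(z + 3)*(z - 1)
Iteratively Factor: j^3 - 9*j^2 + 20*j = (j - 5)*(j^2 - 4*j) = j*(j - 5)*(j - 4)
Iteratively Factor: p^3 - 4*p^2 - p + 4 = (p + 1)*(p^2 - 5*p + 4) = (p - 1)*(p + 1)*(p - 4)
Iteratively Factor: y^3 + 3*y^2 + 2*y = (y + 1)*(y^2 + 2*y) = (y + 1)*(y + 2)*(y)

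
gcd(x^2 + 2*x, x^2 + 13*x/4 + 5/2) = x + 2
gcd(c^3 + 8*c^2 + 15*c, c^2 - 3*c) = c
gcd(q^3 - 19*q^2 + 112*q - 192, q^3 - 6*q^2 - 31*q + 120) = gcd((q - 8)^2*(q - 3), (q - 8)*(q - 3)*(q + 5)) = q^2 - 11*q + 24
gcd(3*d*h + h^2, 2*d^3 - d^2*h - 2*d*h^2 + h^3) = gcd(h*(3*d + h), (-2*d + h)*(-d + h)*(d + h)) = 1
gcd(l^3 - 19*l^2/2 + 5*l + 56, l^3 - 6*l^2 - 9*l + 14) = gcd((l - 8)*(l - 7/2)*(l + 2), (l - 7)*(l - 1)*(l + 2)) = l + 2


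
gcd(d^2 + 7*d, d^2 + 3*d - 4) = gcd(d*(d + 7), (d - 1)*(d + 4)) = 1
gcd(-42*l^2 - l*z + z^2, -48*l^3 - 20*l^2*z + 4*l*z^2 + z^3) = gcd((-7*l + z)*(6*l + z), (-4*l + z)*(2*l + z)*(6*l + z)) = 6*l + z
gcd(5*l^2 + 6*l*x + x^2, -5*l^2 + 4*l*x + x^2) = 5*l + x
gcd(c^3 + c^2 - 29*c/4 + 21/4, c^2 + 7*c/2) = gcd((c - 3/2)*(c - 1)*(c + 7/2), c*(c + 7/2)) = c + 7/2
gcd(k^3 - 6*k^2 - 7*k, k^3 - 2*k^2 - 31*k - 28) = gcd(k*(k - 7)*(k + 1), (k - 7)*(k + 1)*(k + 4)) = k^2 - 6*k - 7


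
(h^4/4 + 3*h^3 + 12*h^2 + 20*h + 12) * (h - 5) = h^5/4 + 7*h^4/4 - 3*h^3 - 40*h^2 - 88*h - 60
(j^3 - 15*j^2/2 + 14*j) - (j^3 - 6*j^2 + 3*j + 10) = -3*j^2/2 + 11*j - 10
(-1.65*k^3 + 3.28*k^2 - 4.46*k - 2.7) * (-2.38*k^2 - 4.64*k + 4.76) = 3.927*k^5 - 0.1504*k^4 - 12.4584*k^3 + 42.7332*k^2 - 8.7016*k - 12.852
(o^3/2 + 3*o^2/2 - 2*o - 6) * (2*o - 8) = o^4 - o^3 - 16*o^2 + 4*o + 48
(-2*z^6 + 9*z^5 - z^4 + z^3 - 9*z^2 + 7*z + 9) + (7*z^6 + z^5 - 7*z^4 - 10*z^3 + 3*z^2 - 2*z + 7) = 5*z^6 + 10*z^5 - 8*z^4 - 9*z^3 - 6*z^2 + 5*z + 16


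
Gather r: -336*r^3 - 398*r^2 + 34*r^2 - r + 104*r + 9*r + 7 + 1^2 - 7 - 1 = -336*r^3 - 364*r^2 + 112*r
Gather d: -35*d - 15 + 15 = -35*d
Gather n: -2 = -2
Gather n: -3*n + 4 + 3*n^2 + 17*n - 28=3*n^2 + 14*n - 24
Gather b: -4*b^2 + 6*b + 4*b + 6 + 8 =-4*b^2 + 10*b + 14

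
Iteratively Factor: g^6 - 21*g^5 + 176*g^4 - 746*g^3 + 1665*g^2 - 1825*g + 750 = (g - 1)*(g^5 - 20*g^4 + 156*g^3 - 590*g^2 + 1075*g - 750) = (g - 5)*(g - 1)*(g^4 - 15*g^3 + 81*g^2 - 185*g + 150) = (g - 5)^2*(g - 1)*(g^3 - 10*g^2 + 31*g - 30) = (g - 5)^3*(g - 1)*(g^2 - 5*g + 6) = (g - 5)^3*(g - 2)*(g - 1)*(g - 3)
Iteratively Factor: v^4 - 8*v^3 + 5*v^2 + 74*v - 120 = (v - 5)*(v^3 - 3*v^2 - 10*v + 24) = (v - 5)*(v - 2)*(v^2 - v - 12) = (v - 5)*(v - 4)*(v - 2)*(v + 3)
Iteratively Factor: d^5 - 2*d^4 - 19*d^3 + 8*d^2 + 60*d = (d - 2)*(d^4 - 19*d^2 - 30*d) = (d - 2)*(d + 2)*(d^3 - 2*d^2 - 15*d) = (d - 2)*(d + 2)*(d + 3)*(d^2 - 5*d) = (d - 5)*(d - 2)*(d + 2)*(d + 3)*(d)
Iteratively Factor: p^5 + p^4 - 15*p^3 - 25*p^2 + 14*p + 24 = (p + 3)*(p^4 - 2*p^3 - 9*p^2 + 2*p + 8) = (p - 1)*(p + 3)*(p^3 - p^2 - 10*p - 8) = (p - 1)*(p + 1)*(p + 3)*(p^2 - 2*p - 8) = (p - 1)*(p + 1)*(p + 2)*(p + 3)*(p - 4)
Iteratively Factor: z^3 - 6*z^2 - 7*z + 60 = (z - 5)*(z^2 - z - 12) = (z - 5)*(z - 4)*(z + 3)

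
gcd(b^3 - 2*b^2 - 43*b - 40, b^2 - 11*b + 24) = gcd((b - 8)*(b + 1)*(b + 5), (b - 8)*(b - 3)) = b - 8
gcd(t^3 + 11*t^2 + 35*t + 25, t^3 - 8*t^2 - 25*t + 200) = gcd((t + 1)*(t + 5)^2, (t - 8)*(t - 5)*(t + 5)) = t + 5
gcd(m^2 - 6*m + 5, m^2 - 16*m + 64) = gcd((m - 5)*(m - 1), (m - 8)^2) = 1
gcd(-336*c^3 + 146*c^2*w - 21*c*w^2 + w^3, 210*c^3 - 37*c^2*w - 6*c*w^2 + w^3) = -7*c + w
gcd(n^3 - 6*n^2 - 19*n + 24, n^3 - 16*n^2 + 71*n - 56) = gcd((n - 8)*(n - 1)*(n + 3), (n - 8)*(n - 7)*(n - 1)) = n^2 - 9*n + 8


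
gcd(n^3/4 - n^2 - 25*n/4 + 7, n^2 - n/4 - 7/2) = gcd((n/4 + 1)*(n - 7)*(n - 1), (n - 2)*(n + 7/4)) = 1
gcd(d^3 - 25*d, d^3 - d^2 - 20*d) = d^2 - 5*d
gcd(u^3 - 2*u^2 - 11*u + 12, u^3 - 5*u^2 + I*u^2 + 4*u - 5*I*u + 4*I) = u^2 - 5*u + 4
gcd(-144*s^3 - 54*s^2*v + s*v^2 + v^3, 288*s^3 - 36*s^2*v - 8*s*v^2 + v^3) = 48*s^2 + 2*s*v - v^2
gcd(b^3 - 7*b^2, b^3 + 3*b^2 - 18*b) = b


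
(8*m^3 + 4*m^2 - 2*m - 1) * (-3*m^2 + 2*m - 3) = -24*m^5 + 4*m^4 - 10*m^3 - 13*m^2 + 4*m + 3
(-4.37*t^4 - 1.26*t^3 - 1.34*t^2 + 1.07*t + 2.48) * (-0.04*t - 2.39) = 0.1748*t^5 + 10.4947*t^4 + 3.065*t^3 + 3.1598*t^2 - 2.6565*t - 5.9272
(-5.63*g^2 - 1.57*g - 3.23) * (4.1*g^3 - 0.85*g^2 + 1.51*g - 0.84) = -23.083*g^5 - 1.6515*g^4 - 20.4098*g^3 + 5.104*g^2 - 3.5585*g + 2.7132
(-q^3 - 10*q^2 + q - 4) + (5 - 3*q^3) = -4*q^3 - 10*q^2 + q + 1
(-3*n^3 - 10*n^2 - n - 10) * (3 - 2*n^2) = 6*n^5 + 20*n^4 - 7*n^3 - 10*n^2 - 3*n - 30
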